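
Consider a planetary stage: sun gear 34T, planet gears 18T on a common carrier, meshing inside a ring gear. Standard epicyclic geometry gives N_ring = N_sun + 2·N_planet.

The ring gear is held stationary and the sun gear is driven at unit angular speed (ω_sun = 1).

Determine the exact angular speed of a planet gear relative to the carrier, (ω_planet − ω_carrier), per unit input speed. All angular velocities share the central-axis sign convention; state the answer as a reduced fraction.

-595/468

N_ring = 34 + 2·18 = 70
34(ω_s−ω_c) = −70(ω_r−ω_c),  ω_r=0, ω_s=1
34(1−ω_c) = −70(0−ω_c)  ⇒  104ω_c = 34  ⇒  ω_c = 17/52
sun–planet: 34·(1−17/52) = −18·(ω_p−ω_c)  ⇒  ω_p−ω_c = −(34/18)·(35/52) = -595/468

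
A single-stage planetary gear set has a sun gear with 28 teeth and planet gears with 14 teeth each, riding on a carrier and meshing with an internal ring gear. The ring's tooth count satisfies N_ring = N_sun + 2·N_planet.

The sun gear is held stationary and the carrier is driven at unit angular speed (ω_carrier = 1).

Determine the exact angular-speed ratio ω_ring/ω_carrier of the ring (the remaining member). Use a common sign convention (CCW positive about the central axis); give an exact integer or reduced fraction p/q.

3/2

N_ring = 28 + 2·14 = 56
28(ω_s−ω_c) = −56(ω_r−ω_c),  ω_s=0, ω_c=1
ω_r = 1 − (28/56)(0−1) = 3/2
ω_r/ω_c = 3/2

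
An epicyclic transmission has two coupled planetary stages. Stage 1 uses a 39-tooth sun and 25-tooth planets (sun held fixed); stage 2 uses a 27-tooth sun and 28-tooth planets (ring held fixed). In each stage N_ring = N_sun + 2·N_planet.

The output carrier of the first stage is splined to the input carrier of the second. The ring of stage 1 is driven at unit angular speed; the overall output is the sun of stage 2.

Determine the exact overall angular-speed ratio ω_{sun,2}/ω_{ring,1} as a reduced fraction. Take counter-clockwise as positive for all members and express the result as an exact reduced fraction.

Stage 1: N_ring = 39 + 2·25 = 89
Stage 1: 39(ω_s−ω_c) = −89(ω_r−ω_c),  ω_s=0, ω_r=1
Stage 1: 39(0−ω_c) = −89(1−ω_c)  ⇒  128ω_c = 89  ⇒  ω_c = 89/128
  ⇒ ω_c¹/ω_r¹ = 89/128
Stage 2: N_ring = 27 + 2·28 = 83
Stage 2: 27(ω_s−ω_c) = −83(ω_r−ω_c),  ω_r=0, ω_c=1
Stage 2: ω_s = 1 − (83/27)(0−1) = 110/27
  ⇒ ω_s²/ω_c² = 110/27
Coupling ω_c² = ω_c¹ ⇒ overall = 89/128 × 110/27 = 4895/1728

4895/1728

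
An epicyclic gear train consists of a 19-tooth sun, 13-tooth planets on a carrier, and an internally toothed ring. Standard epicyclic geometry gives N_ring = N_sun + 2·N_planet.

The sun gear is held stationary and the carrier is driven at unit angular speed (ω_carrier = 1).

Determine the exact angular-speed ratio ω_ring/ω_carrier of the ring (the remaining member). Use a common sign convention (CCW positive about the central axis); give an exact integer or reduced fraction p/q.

N_ring = 19 + 2·13 = 45
19(ω_s−ω_c) = −45(ω_r−ω_c),  ω_s=0, ω_c=1
ω_r = 1 − (19/45)(0−1) = 64/45
ω_r/ω_c = 64/45

64/45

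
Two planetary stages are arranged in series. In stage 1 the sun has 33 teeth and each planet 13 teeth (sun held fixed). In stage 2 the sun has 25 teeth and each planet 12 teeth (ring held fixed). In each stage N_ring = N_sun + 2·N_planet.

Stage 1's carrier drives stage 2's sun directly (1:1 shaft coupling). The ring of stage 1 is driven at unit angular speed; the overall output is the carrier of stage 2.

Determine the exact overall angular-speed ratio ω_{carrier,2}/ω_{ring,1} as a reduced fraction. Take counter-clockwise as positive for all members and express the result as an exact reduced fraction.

Stage 1: N_ring = 33 + 2·13 = 59
Stage 1: 33(ω_s−ω_c) = −59(ω_r−ω_c),  ω_s=0, ω_r=1
Stage 1: 33(0−ω_c) = −59(1−ω_c)  ⇒  92ω_c = 59  ⇒  ω_c = 59/92
  ⇒ ω_c¹/ω_r¹ = 59/92
Stage 2: N_ring = 25 + 2·12 = 49
Stage 2: 25(ω_s−ω_c) = −49(ω_r−ω_c),  ω_r=0, ω_s=1
Stage 2: 25(1−ω_c) = −49(0−ω_c)  ⇒  74ω_c = 25  ⇒  ω_c = 25/74
  ⇒ ω_c²/ω_s² = 25/74
Coupling ω_s² = ω_c¹ ⇒ overall = 59/92 × 25/74 = 1475/6808

1475/6808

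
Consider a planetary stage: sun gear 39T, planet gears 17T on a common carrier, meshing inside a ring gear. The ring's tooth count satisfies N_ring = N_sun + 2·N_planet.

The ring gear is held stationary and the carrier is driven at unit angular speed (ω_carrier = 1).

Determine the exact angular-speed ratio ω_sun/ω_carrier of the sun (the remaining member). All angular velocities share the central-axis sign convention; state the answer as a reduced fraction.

112/39

N_ring = 39 + 2·17 = 73
39(ω_s−ω_c) = −73(ω_r−ω_c),  ω_r=0, ω_c=1
ω_s = 1 − (73/39)(0−1) = 112/39
ω_s/ω_c = 112/39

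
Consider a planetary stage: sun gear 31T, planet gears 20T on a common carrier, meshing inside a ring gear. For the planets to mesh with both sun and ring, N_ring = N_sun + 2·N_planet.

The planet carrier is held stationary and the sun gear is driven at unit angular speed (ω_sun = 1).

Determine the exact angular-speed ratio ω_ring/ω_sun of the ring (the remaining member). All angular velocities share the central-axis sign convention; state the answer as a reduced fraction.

-31/71

N_ring = 31 + 2·20 = 71
31(ω_s−ω_c) = −71(ω_r−ω_c),  ω_c=0, ω_s=1
ω_r = 0 − (31/71)(1−0) = -31/71
ω_r/ω_s = -31/71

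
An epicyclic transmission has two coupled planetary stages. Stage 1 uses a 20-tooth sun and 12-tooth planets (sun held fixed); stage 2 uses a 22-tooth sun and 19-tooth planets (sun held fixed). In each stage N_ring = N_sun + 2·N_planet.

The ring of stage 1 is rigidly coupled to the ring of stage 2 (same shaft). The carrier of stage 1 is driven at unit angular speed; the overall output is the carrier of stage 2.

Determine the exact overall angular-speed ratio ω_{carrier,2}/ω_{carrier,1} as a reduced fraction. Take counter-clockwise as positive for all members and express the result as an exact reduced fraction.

480/451

Stage 1: N_ring = 20 + 2·12 = 44
Stage 1: 20(ω_s−ω_c) = −44(ω_r−ω_c),  ω_s=0, ω_c=1
Stage 1: ω_r = 1 − (20/44)(0−1) = 16/11
  ⇒ ω_r¹/ω_c¹ = 16/11
Stage 2: N_ring = 22 + 2·19 = 60
Stage 2: 22(ω_s−ω_c) = −60(ω_r−ω_c),  ω_s=0, ω_r=1
Stage 2: 22(0−ω_c) = −60(1−ω_c)  ⇒  82ω_c = 60  ⇒  ω_c = 30/41
  ⇒ ω_c²/ω_r² = 30/41
Coupling ω_r² = ω_r¹ ⇒ overall = 16/11 × 30/41 = 480/451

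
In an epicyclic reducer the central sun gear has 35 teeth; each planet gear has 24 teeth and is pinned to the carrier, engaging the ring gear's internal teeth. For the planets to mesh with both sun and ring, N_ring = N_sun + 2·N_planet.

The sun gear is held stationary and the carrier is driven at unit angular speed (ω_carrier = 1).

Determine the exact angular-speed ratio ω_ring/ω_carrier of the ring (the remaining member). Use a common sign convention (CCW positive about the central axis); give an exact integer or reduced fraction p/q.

N_ring = 35 + 2·24 = 83
35(ω_s−ω_c) = −83(ω_r−ω_c),  ω_s=0, ω_c=1
ω_r = 1 − (35/83)(0−1) = 118/83
ω_r/ω_c = 118/83

118/83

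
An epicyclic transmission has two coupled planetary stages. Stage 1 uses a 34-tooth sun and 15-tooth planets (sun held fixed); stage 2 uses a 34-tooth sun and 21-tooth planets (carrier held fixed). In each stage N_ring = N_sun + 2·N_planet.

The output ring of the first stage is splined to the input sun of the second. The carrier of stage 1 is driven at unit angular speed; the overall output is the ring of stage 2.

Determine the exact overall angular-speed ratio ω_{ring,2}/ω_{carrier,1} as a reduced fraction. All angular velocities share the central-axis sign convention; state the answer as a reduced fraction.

Stage 1: N_ring = 34 + 2·15 = 64
Stage 1: 34(ω_s−ω_c) = −64(ω_r−ω_c),  ω_s=0, ω_c=1
Stage 1: ω_r = 1 − (34/64)(0−1) = 49/32
  ⇒ ω_r¹/ω_c¹ = 49/32
Stage 2: N_ring = 34 + 2·21 = 76
Stage 2: 34(ω_s−ω_c) = −76(ω_r−ω_c),  ω_c=0, ω_s=1
Stage 2: ω_r = 0 − (34/76)(1−0) = -17/38
  ⇒ ω_r²/ω_s² = -17/38
Coupling ω_s² = ω_r¹ ⇒ overall = 49/32 × -17/38 = -833/1216

-833/1216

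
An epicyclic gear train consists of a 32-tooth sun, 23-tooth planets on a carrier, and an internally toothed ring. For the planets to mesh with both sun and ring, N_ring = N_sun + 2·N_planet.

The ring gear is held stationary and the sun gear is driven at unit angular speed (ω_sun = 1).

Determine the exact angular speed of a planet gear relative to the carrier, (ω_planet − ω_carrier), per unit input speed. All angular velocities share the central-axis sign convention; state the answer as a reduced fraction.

N_ring = 32 + 2·23 = 78
32(ω_s−ω_c) = −78(ω_r−ω_c),  ω_r=0, ω_s=1
32(1−ω_c) = −78(0−ω_c)  ⇒  110ω_c = 32  ⇒  ω_c = 16/55
sun–planet: 32·(1−16/55) = −23·(ω_p−ω_c)  ⇒  ω_p−ω_c = −(32/23)·(39/55) = -1248/1265

-1248/1265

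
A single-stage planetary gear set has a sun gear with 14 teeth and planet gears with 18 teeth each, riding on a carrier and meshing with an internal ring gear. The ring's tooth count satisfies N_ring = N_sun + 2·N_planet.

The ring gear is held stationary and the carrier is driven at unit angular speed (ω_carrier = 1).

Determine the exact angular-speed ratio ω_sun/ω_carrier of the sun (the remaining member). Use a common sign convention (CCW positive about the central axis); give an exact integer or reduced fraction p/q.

N_ring = 14 + 2·18 = 50
14(ω_s−ω_c) = −50(ω_r−ω_c),  ω_r=0, ω_c=1
ω_s = 1 − (50/14)(0−1) = 32/7
ω_s/ω_c = 32/7

32/7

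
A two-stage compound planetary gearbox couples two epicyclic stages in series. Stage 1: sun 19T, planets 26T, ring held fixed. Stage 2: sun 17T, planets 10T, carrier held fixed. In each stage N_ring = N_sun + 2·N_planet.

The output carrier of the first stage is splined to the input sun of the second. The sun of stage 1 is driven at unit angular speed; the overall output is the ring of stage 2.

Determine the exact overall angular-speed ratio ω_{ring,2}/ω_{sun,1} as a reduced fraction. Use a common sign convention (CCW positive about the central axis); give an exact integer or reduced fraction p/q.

-323/3330

Stage 1: N_ring = 19 + 2·26 = 71
Stage 1: 19(ω_s−ω_c) = −71(ω_r−ω_c),  ω_r=0, ω_s=1
Stage 1: 19(1−ω_c) = −71(0−ω_c)  ⇒  90ω_c = 19  ⇒  ω_c = 19/90
  ⇒ ω_c¹/ω_s¹ = 19/90
Stage 2: N_ring = 17 + 2·10 = 37
Stage 2: 17(ω_s−ω_c) = −37(ω_r−ω_c),  ω_c=0, ω_s=1
Stage 2: ω_r = 0 − (17/37)(1−0) = -17/37
  ⇒ ω_r²/ω_s² = -17/37
Coupling ω_s² = ω_c¹ ⇒ overall = 19/90 × -17/37 = -323/3330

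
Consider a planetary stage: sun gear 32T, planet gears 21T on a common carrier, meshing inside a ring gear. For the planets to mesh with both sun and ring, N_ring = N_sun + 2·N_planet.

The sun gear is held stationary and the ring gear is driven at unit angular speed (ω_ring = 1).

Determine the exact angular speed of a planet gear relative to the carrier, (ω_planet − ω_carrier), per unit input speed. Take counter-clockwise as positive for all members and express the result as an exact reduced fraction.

N_ring = 32 + 2·21 = 74
32(ω_s−ω_c) = −74(ω_r−ω_c),  ω_s=0, ω_r=1
32(0−ω_c) = −74(1−ω_c)  ⇒  106ω_c = 74  ⇒  ω_c = 37/53
sun–planet: 32·(0−37/53) = −21·(ω_p−ω_c)  ⇒  ω_p−ω_c = −(32/21)·(-37/53) = 1184/1113

1184/1113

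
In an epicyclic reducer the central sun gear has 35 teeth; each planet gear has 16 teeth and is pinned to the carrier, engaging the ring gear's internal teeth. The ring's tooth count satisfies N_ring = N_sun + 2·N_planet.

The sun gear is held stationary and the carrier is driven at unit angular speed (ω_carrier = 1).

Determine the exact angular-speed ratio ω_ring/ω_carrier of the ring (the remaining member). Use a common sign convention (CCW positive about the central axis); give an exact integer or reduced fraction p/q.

102/67

N_ring = 35 + 2·16 = 67
35(ω_s−ω_c) = −67(ω_r−ω_c),  ω_s=0, ω_c=1
ω_r = 1 − (35/67)(0−1) = 102/67
ω_r/ω_c = 102/67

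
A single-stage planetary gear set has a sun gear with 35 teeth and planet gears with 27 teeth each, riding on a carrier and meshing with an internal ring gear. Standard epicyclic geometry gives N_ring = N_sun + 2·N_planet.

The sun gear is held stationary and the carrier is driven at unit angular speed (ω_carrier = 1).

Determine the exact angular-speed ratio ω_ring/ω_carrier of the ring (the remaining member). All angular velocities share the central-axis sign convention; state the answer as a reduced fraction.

N_ring = 35 + 2·27 = 89
35(ω_s−ω_c) = −89(ω_r−ω_c),  ω_s=0, ω_c=1
ω_r = 1 − (35/89)(0−1) = 124/89
ω_r/ω_c = 124/89

124/89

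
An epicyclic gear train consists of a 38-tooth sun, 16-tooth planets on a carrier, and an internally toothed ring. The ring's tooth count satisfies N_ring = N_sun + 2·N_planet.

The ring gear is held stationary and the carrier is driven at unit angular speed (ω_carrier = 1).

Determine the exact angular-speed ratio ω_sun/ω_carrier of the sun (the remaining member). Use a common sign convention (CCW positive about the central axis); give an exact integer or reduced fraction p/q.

54/19

N_ring = 38 + 2·16 = 70
38(ω_s−ω_c) = −70(ω_r−ω_c),  ω_r=0, ω_c=1
ω_s = 1 − (70/38)(0−1) = 54/19
ω_s/ω_c = 54/19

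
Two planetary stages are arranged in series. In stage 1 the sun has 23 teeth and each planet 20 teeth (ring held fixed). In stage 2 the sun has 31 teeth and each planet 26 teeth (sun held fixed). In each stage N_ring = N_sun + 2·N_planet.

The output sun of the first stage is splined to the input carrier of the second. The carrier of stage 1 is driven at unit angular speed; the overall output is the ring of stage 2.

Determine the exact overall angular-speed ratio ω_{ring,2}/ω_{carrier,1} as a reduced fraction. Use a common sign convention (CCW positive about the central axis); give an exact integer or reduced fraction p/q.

Stage 1: N_ring = 23 + 2·20 = 63
Stage 1: 23(ω_s−ω_c) = −63(ω_r−ω_c),  ω_r=0, ω_c=1
Stage 1: ω_s = 1 − (63/23)(0−1) = 86/23
  ⇒ ω_s¹/ω_c¹ = 86/23
Stage 2: N_ring = 31 + 2·26 = 83
Stage 2: 31(ω_s−ω_c) = −83(ω_r−ω_c),  ω_s=0, ω_c=1
Stage 2: ω_r = 1 − (31/83)(0−1) = 114/83
  ⇒ ω_r²/ω_c² = 114/83
Coupling ω_c² = ω_s¹ ⇒ overall = 86/23 × 114/83 = 9804/1909

9804/1909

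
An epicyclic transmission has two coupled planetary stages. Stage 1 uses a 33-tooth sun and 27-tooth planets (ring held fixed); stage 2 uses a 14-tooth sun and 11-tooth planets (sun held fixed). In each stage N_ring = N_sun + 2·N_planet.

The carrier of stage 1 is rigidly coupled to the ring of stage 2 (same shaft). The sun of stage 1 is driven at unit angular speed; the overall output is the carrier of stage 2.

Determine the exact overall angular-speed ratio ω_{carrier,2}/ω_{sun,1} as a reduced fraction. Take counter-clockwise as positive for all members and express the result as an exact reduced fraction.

Stage 1: N_ring = 33 + 2·27 = 87
Stage 1: 33(ω_s−ω_c) = −87(ω_r−ω_c),  ω_r=0, ω_s=1
Stage 1: 33(1−ω_c) = −87(0−ω_c)  ⇒  120ω_c = 33  ⇒  ω_c = 11/40
  ⇒ ω_c¹/ω_s¹ = 11/40
Stage 2: N_ring = 14 + 2·11 = 36
Stage 2: 14(ω_s−ω_c) = −36(ω_r−ω_c),  ω_s=0, ω_r=1
Stage 2: 14(0−ω_c) = −36(1−ω_c)  ⇒  50ω_c = 36  ⇒  ω_c = 18/25
  ⇒ ω_c²/ω_r² = 18/25
Coupling ω_r² = ω_c¹ ⇒ overall = 11/40 × 18/25 = 99/500

99/500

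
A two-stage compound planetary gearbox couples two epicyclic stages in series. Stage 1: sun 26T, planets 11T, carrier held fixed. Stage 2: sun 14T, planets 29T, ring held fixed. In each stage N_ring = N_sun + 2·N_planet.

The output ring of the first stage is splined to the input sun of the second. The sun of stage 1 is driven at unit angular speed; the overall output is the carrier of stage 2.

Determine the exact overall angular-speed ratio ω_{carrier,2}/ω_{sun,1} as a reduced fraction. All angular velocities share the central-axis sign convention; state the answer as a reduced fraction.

Stage 1: N_ring = 26 + 2·11 = 48
Stage 1: 26(ω_s−ω_c) = −48(ω_r−ω_c),  ω_c=0, ω_s=1
Stage 1: ω_r = 0 − (26/48)(1−0) = -13/24
  ⇒ ω_r¹/ω_s¹ = -13/24
Stage 2: N_ring = 14 + 2·29 = 72
Stage 2: 14(ω_s−ω_c) = −72(ω_r−ω_c),  ω_r=0, ω_s=1
Stage 2: 14(1−ω_c) = −72(0−ω_c)  ⇒  86ω_c = 14  ⇒  ω_c = 7/43
  ⇒ ω_c²/ω_s² = 7/43
Coupling ω_s² = ω_r¹ ⇒ overall = -13/24 × 7/43 = -91/1032

-91/1032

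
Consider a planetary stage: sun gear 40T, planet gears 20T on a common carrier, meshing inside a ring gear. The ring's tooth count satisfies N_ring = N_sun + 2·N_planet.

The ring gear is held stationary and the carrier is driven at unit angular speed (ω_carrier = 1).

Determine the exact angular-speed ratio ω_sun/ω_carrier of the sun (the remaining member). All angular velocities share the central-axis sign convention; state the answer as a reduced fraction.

N_ring = 40 + 2·20 = 80
40(ω_s−ω_c) = −80(ω_r−ω_c),  ω_r=0, ω_c=1
ω_s = 1 − (80/40)(0−1) = 3
ω_s/ω_c = 3

3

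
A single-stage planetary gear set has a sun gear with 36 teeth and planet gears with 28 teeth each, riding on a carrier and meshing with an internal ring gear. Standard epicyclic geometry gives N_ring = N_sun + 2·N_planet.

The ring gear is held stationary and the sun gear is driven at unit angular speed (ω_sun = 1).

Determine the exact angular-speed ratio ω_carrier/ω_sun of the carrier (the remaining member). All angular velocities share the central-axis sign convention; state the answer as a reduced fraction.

N_ring = 36 + 2·28 = 92
36(ω_s−ω_c) = −92(ω_r−ω_c),  ω_r=0, ω_s=1
36(1−ω_c) = −92(0−ω_c)  ⇒  128ω_c = 36  ⇒  ω_c = 9/32
ω_c/ω_s = 9/32

9/32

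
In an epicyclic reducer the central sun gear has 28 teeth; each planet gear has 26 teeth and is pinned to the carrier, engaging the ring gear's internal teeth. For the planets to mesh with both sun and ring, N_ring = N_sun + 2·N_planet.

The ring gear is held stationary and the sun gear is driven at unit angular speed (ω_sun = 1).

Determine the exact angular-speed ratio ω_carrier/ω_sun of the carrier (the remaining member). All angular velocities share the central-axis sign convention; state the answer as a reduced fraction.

7/27

N_ring = 28 + 2·26 = 80
28(ω_s−ω_c) = −80(ω_r−ω_c),  ω_r=0, ω_s=1
28(1−ω_c) = −80(0−ω_c)  ⇒  108ω_c = 28  ⇒  ω_c = 7/27
ω_c/ω_s = 7/27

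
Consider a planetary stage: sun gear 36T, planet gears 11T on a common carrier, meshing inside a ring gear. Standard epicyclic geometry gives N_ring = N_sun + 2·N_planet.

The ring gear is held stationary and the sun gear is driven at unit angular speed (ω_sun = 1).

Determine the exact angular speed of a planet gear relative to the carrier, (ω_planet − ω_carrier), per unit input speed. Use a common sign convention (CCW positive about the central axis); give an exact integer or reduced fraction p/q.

-1044/517

N_ring = 36 + 2·11 = 58
36(ω_s−ω_c) = −58(ω_r−ω_c),  ω_r=0, ω_s=1
36(1−ω_c) = −58(0−ω_c)  ⇒  94ω_c = 36  ⇒  ω_c = 18/47
sun–planet: 36·(1−18/47) = −11·(ω_p−ω_c)  ⇒  ω_p−ω_c = −(36/11)·(29/47) = -1044/517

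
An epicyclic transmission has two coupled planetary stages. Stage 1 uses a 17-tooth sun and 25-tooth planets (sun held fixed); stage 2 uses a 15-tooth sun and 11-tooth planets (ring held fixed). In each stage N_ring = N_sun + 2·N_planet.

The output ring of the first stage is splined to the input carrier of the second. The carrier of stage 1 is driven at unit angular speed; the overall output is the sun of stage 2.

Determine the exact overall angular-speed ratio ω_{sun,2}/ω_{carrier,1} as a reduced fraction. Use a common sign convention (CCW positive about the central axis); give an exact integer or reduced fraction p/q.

1456/335

Stage 1: N_ring = 17 + 2·25 = 67
Stage 1: 17(ω_s−ω_c) = −67(ω_r−ω_c),  ω_s=0, ω_c=1
Stage 1: ω_r = 1 − (17/67)(0−1) = 84/67
  ⇒ ω_r¹/ω_c¹ = 84/67
Stage 2: N_ring = 15 + 2·11 = 37
Stage 2: 15(ω_s−ω_c) = −37(ω_r−ω_c),  ω_r=0, ω_c=1
Stage 2: ω_s = 1 − (37/15)(0−1) = 52/15
  ⇒ ω_s²/ω_c² = 52/15
Coupling ω_c² = ω_r¹ ⇒ overall = 84/67 × 52/15 = 1456/335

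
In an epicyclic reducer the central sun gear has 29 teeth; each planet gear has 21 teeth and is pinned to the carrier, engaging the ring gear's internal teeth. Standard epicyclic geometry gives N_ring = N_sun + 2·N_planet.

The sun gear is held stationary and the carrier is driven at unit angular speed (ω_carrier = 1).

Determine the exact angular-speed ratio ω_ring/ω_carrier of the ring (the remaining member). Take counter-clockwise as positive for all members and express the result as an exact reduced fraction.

N_ring = 29 + 2·21 = 71
29(ω_s−ω_c) = −71(ω_r−ω_c),  ω_s=0, ω_c=1
ω_r = 1 − (29/71)(0−1) = 100/71
ω_r/ω_c = 100/71

100/71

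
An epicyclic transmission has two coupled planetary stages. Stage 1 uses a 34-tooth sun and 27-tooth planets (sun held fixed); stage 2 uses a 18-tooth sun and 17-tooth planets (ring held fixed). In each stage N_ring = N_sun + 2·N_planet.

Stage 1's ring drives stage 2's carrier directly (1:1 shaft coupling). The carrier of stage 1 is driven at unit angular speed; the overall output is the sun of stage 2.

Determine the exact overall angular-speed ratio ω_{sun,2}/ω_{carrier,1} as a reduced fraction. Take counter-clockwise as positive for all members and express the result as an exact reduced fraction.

2135/396

Stage 1: N_ring = 34 + 2·27 = 88
Stage 1: 34(ω_s−ω_c) = −88(ω_r−ω_c),  ω_s=0, ω_c=1
Stage 1: ω_r = 1 − (34/88)(0−1) = 61/44
  ⇒ ω_r¹/ω_c¹ = 61/44
Stage 2: N_ring = 18 + 2·17 = 52
Stage 2: 18(ω_s−ω_c) = −52(ω_r−ω_c),  ω_r=0, ω_c=1
Stage 2: ω_s = 1 − (52/18)(0−1) = 35/9
  ⇒ ω_s²/ω_c² = 35/9
Coupling ω_c² = ω_r¹ ⇒ overall = 61/44 × 35/9 = 2135/396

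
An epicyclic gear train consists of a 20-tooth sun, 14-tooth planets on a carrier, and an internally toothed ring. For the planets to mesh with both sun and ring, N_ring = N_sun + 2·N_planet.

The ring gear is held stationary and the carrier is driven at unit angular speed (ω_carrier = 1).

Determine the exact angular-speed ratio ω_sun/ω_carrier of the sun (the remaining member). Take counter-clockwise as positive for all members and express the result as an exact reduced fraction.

N_ring = 20 + 2·14 = 48
20(ω_s−ω_c) = −48(ω_r−ω_c),  ω_r=0, ω_c=1
ω_s = 1 − (48/20)(0−1) = 17/5
ω_s/ω_c = 17/5

17/5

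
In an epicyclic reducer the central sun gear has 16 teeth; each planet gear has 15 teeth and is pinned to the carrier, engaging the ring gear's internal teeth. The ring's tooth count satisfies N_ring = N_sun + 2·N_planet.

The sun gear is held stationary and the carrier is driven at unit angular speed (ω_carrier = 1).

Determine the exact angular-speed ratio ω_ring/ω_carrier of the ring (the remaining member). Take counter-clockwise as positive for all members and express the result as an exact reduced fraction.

N_ring = 16 + 2·15 = 46
16(ω_s−ω_c) = −46(ω_r−ω_c),  ω_s=0, ω_c=1
ω_r = 1 − (16/46)(0−1) = 31/23
ω_r/ω_c = 31/23

31/23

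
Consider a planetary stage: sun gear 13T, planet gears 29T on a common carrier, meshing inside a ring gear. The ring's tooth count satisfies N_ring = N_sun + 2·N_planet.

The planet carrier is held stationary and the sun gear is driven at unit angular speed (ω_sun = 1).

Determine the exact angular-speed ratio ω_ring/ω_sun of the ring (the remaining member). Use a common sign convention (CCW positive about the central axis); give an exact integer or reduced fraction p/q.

N_ring = 13 + 2·29 = 71
13(ω_s−ω_c) = −71(ω_r−ω_c),  ω_c=0, ω_s=1
ω_r = 0 − (13/71)(1−0) = -13/71
ω_r/ω_s = -13/71

-13/71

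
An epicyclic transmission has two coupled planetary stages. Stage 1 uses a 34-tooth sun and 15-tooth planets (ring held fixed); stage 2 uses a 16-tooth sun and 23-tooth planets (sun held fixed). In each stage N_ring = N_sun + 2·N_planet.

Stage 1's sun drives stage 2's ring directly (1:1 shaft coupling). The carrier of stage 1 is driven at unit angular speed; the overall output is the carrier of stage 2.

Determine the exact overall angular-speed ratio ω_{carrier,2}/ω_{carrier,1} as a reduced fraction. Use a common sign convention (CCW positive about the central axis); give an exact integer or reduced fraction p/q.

Stage 1: N_ring = 34 + 2·15 = 64
Stage 1: 34(ω_s−ω_c) = −64(ω_r−ω_c),  ω_r=0, ω_c=1
Stage 1: ω_s = 1 − (64/34)(0−1) = 49/17
  ⇒ ω_s¹/ω_c¹ = 49/17
Stage 2: N_ring = 16 + 2·23 = 62
Stage 2: 16(ω_s−ω_c) = −62(ω_r−ω_c),  ω_s=0, ω_r=1
Stage 2: 16(0−ω_c) = −62(1−ω_c)  ⇒  78ω_c = 62  ⇒  ω_c = 31/39
  ⇒ ω_c²/ω_r² = 31/39
Coupling ω_r² = ω_s¹ ⇒ overall = 49/17 × 31/39 = 1519/663

1519/663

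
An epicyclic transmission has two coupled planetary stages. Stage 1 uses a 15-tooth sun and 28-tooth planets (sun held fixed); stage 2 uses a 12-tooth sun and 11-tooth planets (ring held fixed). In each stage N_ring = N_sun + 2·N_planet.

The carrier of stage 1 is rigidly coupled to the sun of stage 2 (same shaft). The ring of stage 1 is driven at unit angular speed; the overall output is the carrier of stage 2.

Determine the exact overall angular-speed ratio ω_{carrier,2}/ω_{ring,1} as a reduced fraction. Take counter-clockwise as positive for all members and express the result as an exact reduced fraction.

213/989

Stage 1: N_ring = 15 + 2·28 = 71
Stage 1: 15(ω_s−ω_c) = −71(ω_r−ω_c),  ω_s=0, ω_r=1
Stage 1: 15(0−ω_c) = −71(1−ω_c)  ⇒  86ω_c = 71  ⇒  ω_c = 71/86
  ⇒ ω_c¹/ω_r¹ = 71/86
Stage 2: N_ring = 12 + 2·11 = 34
Stage 2: 12(ω_s−ω_c) = −34(ω_r−ω_c),  ω_r=0, ω_s=1
Stage 2: 12(1−ω_c) = −34(0−ω_c)  ⇒  46ω_c = 12  ⇒  ω_c = 6/23
  ⇒ ω_c²/ω_s² = 6/23
Coupling ω_s² = ω_c¹ ⇒ overall = 71/86 × 6/23 = 213/989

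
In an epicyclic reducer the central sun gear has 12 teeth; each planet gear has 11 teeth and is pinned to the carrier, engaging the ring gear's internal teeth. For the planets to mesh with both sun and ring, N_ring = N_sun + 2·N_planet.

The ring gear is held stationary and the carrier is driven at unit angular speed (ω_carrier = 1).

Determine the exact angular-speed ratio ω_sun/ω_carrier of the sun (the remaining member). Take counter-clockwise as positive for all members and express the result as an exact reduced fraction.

23/6

N_ring = 12 + 2·11 = 34
12(ω_s−ω_c) = −34(ω_r−ω_c),  ω_r=0, ω_c=1
ω_s = 1 − (34/12)(0−1) = 23/6
ω_s/ω_c = 23/6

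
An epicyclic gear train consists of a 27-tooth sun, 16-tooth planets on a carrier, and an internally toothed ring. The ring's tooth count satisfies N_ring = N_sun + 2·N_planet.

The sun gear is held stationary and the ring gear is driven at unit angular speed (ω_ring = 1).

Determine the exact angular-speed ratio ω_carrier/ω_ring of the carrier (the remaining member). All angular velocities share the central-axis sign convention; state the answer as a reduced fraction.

N_ring = 27 + 2·16 = 59
27(ω_s−ω_c) = −59(ω_r−ω_c),  ω_s=0, ω_r=1
27(0−ω_c) = −59(1−ω_c)  ⇒  86ω_c = 59  ⇒  ω_c = 59/86
ω_c/ω_r = 59/86

59/86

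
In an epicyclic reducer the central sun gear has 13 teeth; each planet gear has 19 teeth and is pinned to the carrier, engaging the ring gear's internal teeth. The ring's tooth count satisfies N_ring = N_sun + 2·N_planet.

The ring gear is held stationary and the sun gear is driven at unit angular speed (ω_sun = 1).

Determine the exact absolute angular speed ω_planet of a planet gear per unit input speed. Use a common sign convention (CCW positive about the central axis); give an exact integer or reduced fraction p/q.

N_ring = 13 + 2·19 = 51
13(ω_s−ω_c) = −51(ω_r−ω_c),  ω_r=0, ω_s=1
13(1−ω_c) = −51(0−ω_c)  ⇒  64ω_c = 13  ⇒  ω_c = 13/64
sun–planet: 13·(1−13/64) = −19·(ω_p−ω_c)  ⇒  ω_p−ω_c = −(13/19)·(51/64) = -663/1216
ω_p = 13/64 − 663/1216 = -13/38

-13/38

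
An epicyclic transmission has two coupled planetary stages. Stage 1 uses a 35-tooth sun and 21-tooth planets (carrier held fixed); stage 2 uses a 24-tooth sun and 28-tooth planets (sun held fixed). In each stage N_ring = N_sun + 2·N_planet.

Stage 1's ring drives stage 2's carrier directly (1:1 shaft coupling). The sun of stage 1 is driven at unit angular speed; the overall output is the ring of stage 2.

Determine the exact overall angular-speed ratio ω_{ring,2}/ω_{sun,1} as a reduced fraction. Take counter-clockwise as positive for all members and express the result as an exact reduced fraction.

Stage 1: N_ring = 35 + 2·21 = 77
Stage 1: 35(ω_s−ω_c) = −77(ω_r−ω_c),  ω_c=0, ω_s=1
Stage 1: ω_r = 0 − (35/77)(1−0) = -5/11
  ⇒ ω_r¹/ω_s¹ = -5/11
Stage 2: N_ring = 24 + 2·28 = 80
Stage 2: 24(ω_s−ω_c) = −80(ω_r−ω_c),  ω_s=0, ω_c=1
Stage 2: ω_r = 1 − (24/80)(0−1) = 13/10
  ⇒ ω_r²/ω_c² = 13/10
Coupling ω_c² = ω_r¹ ⇒ overall = -5/11 × 13/10 = -13/22

-13/22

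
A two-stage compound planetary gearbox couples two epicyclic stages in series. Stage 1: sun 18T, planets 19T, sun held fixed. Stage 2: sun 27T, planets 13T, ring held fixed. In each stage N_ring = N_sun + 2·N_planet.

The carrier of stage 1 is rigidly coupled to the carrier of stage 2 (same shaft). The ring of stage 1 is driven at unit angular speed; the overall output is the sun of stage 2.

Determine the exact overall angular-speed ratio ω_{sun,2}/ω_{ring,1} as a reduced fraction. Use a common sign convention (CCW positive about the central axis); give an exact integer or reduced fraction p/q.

Stage 1: N_ring = 18 + 2·19 = 56
Stage 1: 18(ω_s−ω_c) = −56(ω_r−ω_c),  ω_s=0, ω_r=1
Stage 1: 18(0−ω_c) = −56(1−ω_c)  ⇒  74ω_c = 56  ⇒  ω_c = 28/37
  ⇒ ω_c¹/ω_r¹ = 28/37
Stage 2: N_ring = 27 + 2·13 = 53
Stage 2: 27(ω_s−ω_c) = −53(ω_r−ω_c),  ω_r=0, ω_c=1
Stage 2: ω_s = 1 − (53/27)(0−1) = 80/27
  ⇒ ω_s²/ω_c² = 80/27
Coupling ω_c² = ω_c¹ ⇒ overall = 28/37 × 80/27 = 2240/999

2240/999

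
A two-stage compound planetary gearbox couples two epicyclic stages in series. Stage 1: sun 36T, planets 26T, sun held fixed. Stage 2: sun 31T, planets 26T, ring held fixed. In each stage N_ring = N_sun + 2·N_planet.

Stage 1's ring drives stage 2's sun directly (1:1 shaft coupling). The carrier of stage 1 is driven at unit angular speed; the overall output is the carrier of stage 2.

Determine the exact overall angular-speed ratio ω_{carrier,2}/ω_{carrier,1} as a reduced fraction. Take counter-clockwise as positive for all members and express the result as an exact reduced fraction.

Stage 1: N_ring = 36 + 2·26 = 88
Stage 1: 36(ω_s−ω_c) = −88(ω_r−ω_c),  ω_s=0, ω_c=1
Stage 1: ω_r = 1 − (36/88)(0−1) = 31/22
  ⇒ ω_r¹/ω_c¹ = 31/22
Stage 2: N_ring = 31 + 2·26 = 83
Stage 2: 31(ω_s−ω_c) = −83(ω_r−ω_c),  ω_r=0, ω_s=1
Stage 2: 31(1−ω_c) = −83(0−ω_c)  ⇒  114ω_c = 31  ⇒  ω_c = 31/114
  ⇒ ω_c²/ω_s² = 31/114
Coupling ω_s² = ω_r¹ ⇒ overall = 31/22 × 31/114 = 961/2508

961/2508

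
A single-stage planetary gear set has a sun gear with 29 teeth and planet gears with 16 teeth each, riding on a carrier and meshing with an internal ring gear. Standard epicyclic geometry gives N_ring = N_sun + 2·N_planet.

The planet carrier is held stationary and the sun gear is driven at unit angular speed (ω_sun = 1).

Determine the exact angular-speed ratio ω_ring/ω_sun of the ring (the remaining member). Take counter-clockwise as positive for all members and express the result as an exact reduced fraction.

N_ring = 29 + 2·16 = 61
29(ω_s−ω_c) = −61(ω_r−ω_c),  ω_c=0, ω_s=1
ω_r = 0 − (29/61)(1−0) = -29/61
ω_r/ω_s = -29/61

-29/61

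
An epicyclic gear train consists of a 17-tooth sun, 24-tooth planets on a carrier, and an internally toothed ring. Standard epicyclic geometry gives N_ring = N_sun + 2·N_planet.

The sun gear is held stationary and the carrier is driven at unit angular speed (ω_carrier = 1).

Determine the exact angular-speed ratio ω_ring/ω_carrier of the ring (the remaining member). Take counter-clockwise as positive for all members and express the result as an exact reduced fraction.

N_ring = 17 + 2·24 = 65
17(ω_s−ω_c) = −65(ω_r−ω_c),  ω_s=0, ω_c=1
ω_r = 1 − (17/65)(0−1) = 82/65
ω_r/ω_c = 82/65

82/65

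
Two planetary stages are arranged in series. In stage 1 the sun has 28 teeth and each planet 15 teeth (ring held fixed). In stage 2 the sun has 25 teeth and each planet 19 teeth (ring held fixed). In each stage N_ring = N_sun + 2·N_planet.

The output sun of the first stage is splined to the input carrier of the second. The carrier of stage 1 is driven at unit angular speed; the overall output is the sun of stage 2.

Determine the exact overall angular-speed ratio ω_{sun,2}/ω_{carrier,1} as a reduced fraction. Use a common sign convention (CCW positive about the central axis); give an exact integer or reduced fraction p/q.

1892/175

Stage 1: N_ring = 28 + 2·15 = 58
Stage 1: 28(ω_s−ω_c) = −58(ω_r−ω_c),  ω_r=0, ω_c=1
Stage 1: ω_s = 1 − (58/28)(0−1) = 43/14
  ⇒ ω_s¹/ω_c¹ = 43/14
Stage 2: N_ring = 25 + 2·19 = 63
Stage 2: 25(ω_s−ω_c) = −63(ω_r−ω_c),  ω_r=0, ω_c=1
Stage 2: ω_s = 1 − (63/25)(0−1) = 88/25
  ⇒ ω_s²/ω_c² = 88/25
Coupling ω_c² = ω_s¹ ⇒ overall = 43/14 × 88/25 = 1892/175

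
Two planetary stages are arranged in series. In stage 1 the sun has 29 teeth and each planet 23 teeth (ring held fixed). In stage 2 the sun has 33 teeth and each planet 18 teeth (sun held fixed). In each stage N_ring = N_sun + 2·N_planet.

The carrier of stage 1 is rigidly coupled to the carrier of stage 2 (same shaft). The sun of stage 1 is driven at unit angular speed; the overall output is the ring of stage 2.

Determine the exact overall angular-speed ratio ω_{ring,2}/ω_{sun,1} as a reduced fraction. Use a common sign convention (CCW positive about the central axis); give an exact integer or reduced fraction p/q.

Stage 1: N_ring = 29 + 2·23 = 75
Stage 1: 29(ω_s−ω_c) = −75(ω_r−ω_c),  ω_r=0, ω_s=1
Stage 1: 29(1−ω_c) = −75(0−ω_c)  ⇒  104ω_c = 29  ⇒  ω_c = 29/104
  ⇒ ω_c¹/ω_s¹ = 29/104
Stage 2: N_ring = 33 + 2·18 = 69
Stage 2: 33(ω_s−ω_c) = −69(ω_r−ω_c),  ω_s=0, ω_c=1
Stage 2: ω_r = 1 − (33/69)(0−1) = 34/23
  ⇒ ω_r²/ω_c² = 34/23
Coupling ω_c² = ω_c¹ ⇒ overall = 29/104 × 34/23 = 493/1196

493/1196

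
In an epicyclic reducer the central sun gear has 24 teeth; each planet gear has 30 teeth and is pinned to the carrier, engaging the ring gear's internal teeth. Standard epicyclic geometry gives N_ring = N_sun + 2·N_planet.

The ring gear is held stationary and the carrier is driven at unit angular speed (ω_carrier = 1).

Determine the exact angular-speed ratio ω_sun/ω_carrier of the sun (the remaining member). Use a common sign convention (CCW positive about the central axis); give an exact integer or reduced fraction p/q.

N_ring = 24 + 2·30 = 84
24(ω_s−ω_c) = −84(ω_r−ω_c),  ω_r=0, ω_c=1
ω_s = 1 − (84/24)(0−1) = 9/2
ω_s/ω_c = 9/2

9/2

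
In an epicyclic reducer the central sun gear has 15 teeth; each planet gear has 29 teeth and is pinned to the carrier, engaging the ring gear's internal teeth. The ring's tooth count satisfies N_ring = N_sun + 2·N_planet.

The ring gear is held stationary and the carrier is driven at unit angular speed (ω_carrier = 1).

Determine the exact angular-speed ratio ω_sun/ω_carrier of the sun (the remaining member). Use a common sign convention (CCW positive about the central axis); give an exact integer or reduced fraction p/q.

88/15

N_ring = 15 + 2·29 = 73
15(ω_s−ω_c) = −73(ω_r−ω_c),  ω_r=0, ω_c=1
ω_s = 1 − (73/15)(0−1) = 88/15
ω_s/ω_c = 88/15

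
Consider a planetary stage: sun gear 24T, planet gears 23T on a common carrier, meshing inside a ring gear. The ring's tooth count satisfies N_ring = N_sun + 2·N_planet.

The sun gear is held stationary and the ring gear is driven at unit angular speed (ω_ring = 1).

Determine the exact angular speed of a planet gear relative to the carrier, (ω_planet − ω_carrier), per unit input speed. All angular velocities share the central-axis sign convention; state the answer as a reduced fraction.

N_ring = 24 + 2·23 = 70
24(ω_s−ω_c) = −70(ω_r−ω_c),  ω_s=0, ω_r=1
24(0−ω_c) = −70(1−ω_c)  ⇒  94ω_c = 70  ⇒  ω_c = 35/47
sun–planet: 24·(0−35/47) = −23·(ω_p−ω_c)  ⇒  ω_p−ω_c = −(24/23)·(-35/47) = 840/1081

840/1081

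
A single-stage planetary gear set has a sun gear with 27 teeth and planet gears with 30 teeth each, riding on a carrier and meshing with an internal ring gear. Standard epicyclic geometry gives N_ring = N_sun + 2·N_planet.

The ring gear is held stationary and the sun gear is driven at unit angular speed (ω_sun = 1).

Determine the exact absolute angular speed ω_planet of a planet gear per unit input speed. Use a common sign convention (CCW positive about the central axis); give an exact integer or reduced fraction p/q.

N_ring = 27 + 2·30 = 87
27(ω_s−ω_c) = −87(ω_r−ω_c),  ω_r=0, ω_s=1
27(1−ω_c) = −87(0−ω_c)  ⇒  114ω_c = 27  ⇒  ω_c = 9/38
sun–planet: 27·(1−9/38) = −30·(ω_p−ω_c)  ⇒  ω_p−ω_c = −(27/30)·(29/38) = -261/380
ω_p = 9/38 − 261/380 = -9/20

-9/20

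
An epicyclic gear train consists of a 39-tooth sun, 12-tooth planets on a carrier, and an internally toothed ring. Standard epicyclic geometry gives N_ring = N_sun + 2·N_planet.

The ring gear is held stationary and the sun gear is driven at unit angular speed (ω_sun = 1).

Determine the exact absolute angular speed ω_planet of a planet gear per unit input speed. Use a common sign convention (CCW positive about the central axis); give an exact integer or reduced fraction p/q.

-13/8

N_ring = 39 + 2·12 = 63
39(ω_s−ω_c) = −63(ω_r−ω_c),  ω_r=0, ω_s=1
39(1−ω_c) = −63(0−ω_c)  ⇒  102ω_c = 39  ⇒  ω_c = 13/34
sun–planet: 39·(1−13/34) = −12·(ω_p−ω_c)  ⇒  ω_p−ω_c = −(39/12)·(21/34) = -273/136
ω_p = 13/34 − 273/136 = -13/8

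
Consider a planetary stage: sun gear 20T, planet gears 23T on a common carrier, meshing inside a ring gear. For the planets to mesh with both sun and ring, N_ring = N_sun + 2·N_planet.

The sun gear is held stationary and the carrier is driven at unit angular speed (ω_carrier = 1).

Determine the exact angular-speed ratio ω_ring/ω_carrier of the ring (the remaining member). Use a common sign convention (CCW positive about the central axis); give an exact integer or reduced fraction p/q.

N_ring = 20 + 2·23 = 66
20(ω_s−ω_c) = −66(ω_r−ω_c),  ω_s=0, ω_c=1
ω_r = 1 − (20/66)(0−1) = 43/33
ω_r/ω_c = 43/33

43/33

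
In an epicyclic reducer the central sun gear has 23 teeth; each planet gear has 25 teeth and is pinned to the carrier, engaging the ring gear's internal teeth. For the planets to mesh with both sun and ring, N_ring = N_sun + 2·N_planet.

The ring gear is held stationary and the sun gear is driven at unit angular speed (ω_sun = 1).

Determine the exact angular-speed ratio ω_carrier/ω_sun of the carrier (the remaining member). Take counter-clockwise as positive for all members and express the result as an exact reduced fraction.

23/96

N_ring = 23 + 2·25 = 73
23(ω_s−ω_c) = −73(ω_r−ω_c),  ω_r=0, ω_s=1
23(1−ω_c) = −73(0−ω_c)  ⇒  96ω_c = 23  ⇒  ω_c = 23/96
ω_c/ω_s = 23/96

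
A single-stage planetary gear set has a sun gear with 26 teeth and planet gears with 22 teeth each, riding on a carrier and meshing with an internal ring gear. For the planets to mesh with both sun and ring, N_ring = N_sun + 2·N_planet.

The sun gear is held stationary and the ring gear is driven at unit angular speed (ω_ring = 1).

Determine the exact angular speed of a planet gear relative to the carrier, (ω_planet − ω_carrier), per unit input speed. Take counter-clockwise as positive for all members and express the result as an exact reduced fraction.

N_ring = 26 + 2·22 = 70
26(ω_s−ω_c) = −70(ω_r−ω_c),  ω_s=0, ω_r=1
26(0−ω_c) = −70(1−ω_c)  ⇒  96ω_c = 70  ⇒  ω_c = 35/48
sun–planet: 26·(0−35/48) = −22·(ω_p−ω_c)  ⇒  ω_p−ω_c = −(26/22)·(-35/48) = 455/528

455/528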